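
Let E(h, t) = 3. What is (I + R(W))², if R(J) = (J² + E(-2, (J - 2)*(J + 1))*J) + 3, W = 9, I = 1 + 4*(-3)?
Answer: 10000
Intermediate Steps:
I = -11 (I = 1 - 12 = -11)
R(J) = 3 + J² + 3*J (R(J) = (J² + 3*J) + 3 = 3 + J² + 3*J)
(I + R(W))² = (-11 + (3 + 9² + 3*9))² = (-11 + (3 + 81 + 27))² = (-11 + 111)² = 100² = 10000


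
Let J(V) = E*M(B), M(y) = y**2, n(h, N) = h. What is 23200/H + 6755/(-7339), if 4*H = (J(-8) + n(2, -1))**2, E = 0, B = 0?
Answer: 170258045/7339 ≈ 23199.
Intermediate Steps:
J(V) = 0 (J(V) = 0*0**2 = 0*0 = 0)
H = 1 (H = (0 + 2)**2/4 = (1/4)*2**2 = (1/4)*4 = 1)
23200/H + 6755/(-7339) = 23200/1 + 6755/(-7339) = 23200*1 + 6755*(-1/7339) = 23200 - 6755/7339 = 170258045/7339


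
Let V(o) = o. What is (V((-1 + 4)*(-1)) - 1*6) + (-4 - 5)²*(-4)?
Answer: -333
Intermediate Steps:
(V((-1 + 4)*(-1)) - 1*6) + (-4 - 5)²*(-4) = ((-1 + 4)*(-1) - 1*6) + (-4 - 5)²*(-4) = (3*(-1) - 6) + (-9)²*(-4) = (-3 - 6) + 81*(-4) = -9 - 324 = -333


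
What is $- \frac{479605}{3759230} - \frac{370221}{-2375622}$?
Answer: $\frac{4206428342}{148841824851} \approx 0.028261$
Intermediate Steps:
$- \frac{479605}{3759230} - \frac{370221}{-2375622} = \left(-479605\right) \frac{1}{3759230} - - \frac{123407}{791874} = - \frac{95921}{751846} + \frac{123407}{791874} = \frac{4206428342}{148841824851}$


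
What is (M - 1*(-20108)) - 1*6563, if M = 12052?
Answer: 25597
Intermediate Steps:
(M - 1*(-20108)) - 1*6563 = (12052 - 1*(-20108)) - 1*6563 = (12052 + 20108) - 6563 = 32160 - 6563 = 25597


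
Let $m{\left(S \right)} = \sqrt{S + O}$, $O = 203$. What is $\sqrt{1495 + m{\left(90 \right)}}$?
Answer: $\sqrt{1495 + \sqrt{293}} \approx 38.886$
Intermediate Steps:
$m{\left(S \right)} = \sqrt{203 + S}$ ($m{\left(S \right)} = \sqrt{S + 203} = \sqrt{203 + S}$)
$\sqrt{1495 + m{\left(90 \right)}} = \sqrt{1495 + \sqrt{203 + 90}} = \sqrt{1495 + \sqrt{293}}$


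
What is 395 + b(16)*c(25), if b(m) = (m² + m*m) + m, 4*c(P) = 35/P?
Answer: 2899/5 ≈ 579.80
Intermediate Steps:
c(P) = 35/(4*P) (c(P) = (35/P)/4 = 35/(4*P))
b(m) = m + 2*m² (b(m) = (m² + m²) + m = 2*m² + m = m + 2*m²)
395 + b(16)*c(25) = 395 + (16*(1 + 2*16))*((35/4)/25) = 395 + (16*(1 + 32))*((35/4)*(1/25)) = 395 + (16*33)*(7/20) = 395 + 528*(7/20) = 395 + 924/5 = 2899/5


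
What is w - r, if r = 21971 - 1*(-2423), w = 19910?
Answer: -4484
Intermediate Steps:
r = 24394 (r = 21971 + 2423 = 24394)
w - r = 19910 - 1*24394 = 19910 - 24394 = -4484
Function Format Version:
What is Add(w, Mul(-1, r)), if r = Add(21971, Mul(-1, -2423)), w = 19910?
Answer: -4484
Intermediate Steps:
r = 24394 (r = Add(21971, 2423) = 24394)
Add(w, Mul(-1, r)) = Add(19910, Mul(-1, 24394)) = Add(19910, -24394) = -4484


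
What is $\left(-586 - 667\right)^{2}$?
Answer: $1570009$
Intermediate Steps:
$\left(-586 - 667\right)^{2} = \left(-1253\right)^{2} = 1570009$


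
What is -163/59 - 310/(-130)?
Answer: -290/767 ≈ -0.37810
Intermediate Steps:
-163/59 - 310/(-130) = -163*1/59 - 310*(-1/130) = -163/59 + 31/13 = -290/767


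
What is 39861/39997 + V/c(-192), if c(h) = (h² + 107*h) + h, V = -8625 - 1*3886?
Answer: 142475741/645071616 ≈ 0.22087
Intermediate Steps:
V = -12511 (V = -8625 - 3886 = -12511)
c(h) = h² + 108*h
39861/39997 + V/c(-192) = 39861/39997 - 12511*(-1/(192*(108 - 192))) = 39861*(1/39997) - 12511/((-192*(-84))) = 39861/39997 - 12511/16128 = 142475741/645071616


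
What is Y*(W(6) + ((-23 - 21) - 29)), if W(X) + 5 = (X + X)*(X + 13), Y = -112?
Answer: -16800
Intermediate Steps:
W(X) = -5 + 2*X*(13 + X) (W(X) = -5 + (X + X)*(X + 13) = -5 + (2*X)*(13 + X) = -5 + 2*X*(13 + X))
Y*(W(6) + ((-23 - 21) - 29)) = -112*((-5 + 2*6² + 26*6) + ((-23 - 21) - 29)) = -112*((-5 + 2*36 + 156) + (-44 - 29)) = -112*((-5 + 72 + 156) - 73) = -112*(223 - 73) = -112*150 = -16800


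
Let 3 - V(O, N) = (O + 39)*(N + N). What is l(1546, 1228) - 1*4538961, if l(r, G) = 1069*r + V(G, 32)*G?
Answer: -102458667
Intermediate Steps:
V(O, N) = 3 - 2*N*(39 + O) (V(O, N) = 3 - (O + 39)*(N + N) = 3 - (39 + O)*2*N = 3 - 2*N*(39 + O))
l(r, G) = 1069*r + G*(-2493 - 64*G) (l(r, G) = 1069*r + (3 - 78*32 - 2*32*G)*G = 1069*r + (3 - 2496 - 64*G)*G = 1069*r + (-2493 - 64*G)*G = 1069*r + G*(-2493 - 64*G))
l(1546, 1228) - 1*4538961 = (1069*1546 - 1*1228*(2493 + 64*1228)) - 1*4538961 = (1652674 - 1*1228*(2493 + 78592)) - 4538961 = (1652674 - 1*1228*81085) - 4538961 = (1652674 - 99572380) - 4538961 = -97919706 - 4538961 = -102458667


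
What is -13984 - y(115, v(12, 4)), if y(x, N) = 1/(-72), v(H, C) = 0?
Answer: -1006847/72 ≈ -13984.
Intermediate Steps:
y(x, N) = -1/72
-13984 - y(115, v(12, 4)) = -13984 - 1*(-1/72) = -13984 + 1/72 = -1006847/72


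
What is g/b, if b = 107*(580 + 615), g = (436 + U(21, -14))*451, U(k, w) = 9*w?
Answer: 27962/25573 ≈ 1.0934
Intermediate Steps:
g = 139810 (g = (436 + 9*(-14))*451 = (436 - 126)*451 = 310*451 = 139810)
b = 127865 (b = 107*1195 = 127865)
g/b = 139810/127865 = 139810*(1/127865) = 27962/25573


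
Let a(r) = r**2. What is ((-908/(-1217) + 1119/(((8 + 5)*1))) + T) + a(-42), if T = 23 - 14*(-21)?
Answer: 34297128/15821 ≈ 2167.8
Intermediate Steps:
T = 317 (T = 23 + 294 = 317)
((-908/(-1217) + 1119/(((8 + 5)*1))) + T) + a(-42) = ((-908/(-1217) + 1119/(((8 + 5)*1))) + 317) + (-42)**2 = ((-908*(-1/1217) + 1119/((13*1))) + 317) + 1764 = ((908/1217 + 1119/13) + 317) + 1764 = (1373627/15821 + 317) + 1764 = 6388884/15821 + 1764 = 34297128/15821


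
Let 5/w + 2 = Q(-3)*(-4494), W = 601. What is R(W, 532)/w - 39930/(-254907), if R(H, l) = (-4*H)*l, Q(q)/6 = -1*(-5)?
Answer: 14651003362871254/424845 ≈ 3.4486e+10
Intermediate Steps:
Q(q) = 30 (Q(q) = 6*(-1*(-5)) = 6*5 = 30)
R(H, l) = -4*H*l
w = -5/134822 (w = 5/(-2 + 30*(-4494)) = 5/(-2 - 134820) = 5/(-134822) = 5*(-1/134822) = -5/134822 ≈ -3.7086e-5)
R(W, 532)/w - 39930/(-254907) = (-4*601*532)/(-5/134822) - 39930/(-254907) = -1278928*(-134822/5) - 39930*(-1/254907) = 172427630816/5 + 13310/84969 = 14651003362871254/424845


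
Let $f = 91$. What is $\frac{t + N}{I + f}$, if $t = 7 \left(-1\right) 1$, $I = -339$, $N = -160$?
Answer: $\frac{167}{248} \approx 0.67339$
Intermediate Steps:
$t = -7$ ($t = \left(-7\right) 1 = -7$)
$\frac{t + N}{I + f} = \frac{-7 - 160}{-339 + 91} = - \frac{167}{-248} = \left(-167\right) \left(- \frac{1}{248}\right) = \frac{167}{248}$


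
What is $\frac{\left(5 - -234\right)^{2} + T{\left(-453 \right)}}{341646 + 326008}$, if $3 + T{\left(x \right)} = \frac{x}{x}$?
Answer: $\frac{57119}{667654} \approx 0.085552$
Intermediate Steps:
$T{\left(x \right)} = -2$ ($T{\left(x \right)} = -3 + \frac{x}{x} = -3 + 1 = -2$)
$\frac{\left(5 - -234\right)^{2} + T{\left(-453 \right)}}{341646 + 326008} = \frac{\left(5 - -234\right)^{2} - 2}{341646 + 326008} = \frac{\left(5 + 234\right)^{2} - 2}{667654} = \left(239^{2} - 2\right) \frac{1}{667654} = \left(57121 - 2\right) \frac{1}{667654} = 57119 \cdot \frac{1}{667654} = \frac{57119}{667654}$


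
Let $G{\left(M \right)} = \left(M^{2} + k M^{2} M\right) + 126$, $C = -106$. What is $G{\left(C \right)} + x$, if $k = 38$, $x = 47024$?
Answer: $-45200222$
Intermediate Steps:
$G{\left(M \right)} = 126 + M^{2} + 38 M^{3}$ ($G{\left(M \right)} = \left(M^{2} + 38 M^{2} M\right) + 126 = \left(M^{2} + 38 M^{3}\right) + 126 = 126 + M^{2} + 38 M^{3}$)
$G{\left(C \right)} + x = \left(126 + \left(-106\right)^{2} + 38 \left(-106\right)^{3}\right) + 47024 = \left(126 + 11236 + 38 \left(-1191016\right)\right) + 47024 = \left(126 + 11236 - 45258608\right) + 47024 = -45247246 + 47024 = -45200222$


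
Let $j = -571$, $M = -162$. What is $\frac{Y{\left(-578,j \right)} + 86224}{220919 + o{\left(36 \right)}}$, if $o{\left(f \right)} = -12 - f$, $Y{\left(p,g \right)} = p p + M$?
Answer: $\frac{420146}{220871} \approx 1.9022$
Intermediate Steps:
$Y{\left(p,g \right)} = -162 + p^{2}$ ($Y{\left(p,g \right)} = p p - 162 = p^{2} - 162 = -162 + p^{2}$)
$\frac{Y{\left(-578,j \right)} + 86224}{220919 + o{\left(36 \right)}} = \frac{\left(-162 + \left(-578\right)^{2}\right) + 86224}{220919 - 48} = \frac{\left(-162 + 334084\right) + 86224}{220919 - 48} = \frac{333922 + 86224}{220919 - 48} = \frac{420146}{220871}$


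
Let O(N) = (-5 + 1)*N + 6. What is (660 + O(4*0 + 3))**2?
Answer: 427716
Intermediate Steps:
O(N) = 6 - 4*N (O(N) = -4*N + 6 = 6 - 4*N)
(660 + O(4*0 + 3))**2 = (660 + (6 - 4*(4*0 + 3)))**2 = (660 + (6 - 4*(0 + 3)))**2 = (660 + (6 - 4*3))**2 = (660 + (6 - 12))**2 = (660 - 6)**2 = 654**2 = 427716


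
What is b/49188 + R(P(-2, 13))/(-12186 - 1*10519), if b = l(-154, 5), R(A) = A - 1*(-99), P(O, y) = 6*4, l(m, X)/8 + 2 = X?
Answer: -458767/93067795 ≈ -0.0049294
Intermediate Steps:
l(m, X) = -16 + 8*X
P(O, y) = 24
R(A) = 99 + A (R(A) = A + 99 = 99 + A)
b = 24 (b = -16 + 8*5 = -16 + 40 = 24)
b/49188 + R(P(-2, 13))/(-12186 - 1*10519) = 24/49188 + (99 + 24)/(-12186 - 1*10519) = 24*(1/49188) + 123/(-12186 - 10519) = 2/4099 + 123/(-22705) = 2/4099 + 123*(-1/22705) = 2/4099 - 123/22705 = -458767/93067795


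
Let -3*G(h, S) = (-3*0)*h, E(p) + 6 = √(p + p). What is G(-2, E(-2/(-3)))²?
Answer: 0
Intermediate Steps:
E(p) = -6 + √2*√p (E(p) = -6 + √(p + p) = -6 + √(2*p) = -6 + √2*√p)
G(h, S) = 0 (G(h, S) = -(-3*0)*h/3 = -0*h = -⅓*0 = 0)
G(-2, E(-2/(-3)))² = 0² = 0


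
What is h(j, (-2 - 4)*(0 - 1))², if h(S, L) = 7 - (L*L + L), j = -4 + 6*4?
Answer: 1225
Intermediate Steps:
j = 20 (j = -4 + 24 = 20)
h(S, L) = 7 - L - L² (h(S, L) = 7 - (L² + L) = 7 - (L + L²) = 7 + (-L - L²) = 7 - L - L²)
h(j, (-2 - 4)*(0 - 1))² = (7 - (-2 - 4)*(0 - 1) - ((-2 - 4)*(0 - 1))²)² = (7 - (-6)*(-1) - (-6*(-1))²)² = (7 - 1*6 - 1*6²)² = (7 - 6 - 1*36)² = (7 - 6 - 36)² = (-35)² = 1225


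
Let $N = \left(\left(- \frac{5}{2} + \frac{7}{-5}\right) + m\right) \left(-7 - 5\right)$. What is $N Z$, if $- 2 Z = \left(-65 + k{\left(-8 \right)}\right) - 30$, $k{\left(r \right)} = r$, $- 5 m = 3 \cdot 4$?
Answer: $\frac{19467}{5} \approx 3893.4$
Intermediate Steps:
$m = - \frac{12}{5}$ ($m = - \frac{3 \cdot 4}{5} = \left(- \frac{1}{5}\right) 12 = - \frac{12}{5} \approx -2.4$)
$Z = \frac{103}{2}$ ($Z = - \frac{\left(-65 - 8\right) - 30}{2} = - \frac{-73 - 30}{2} = \left(- \frac{1}{2}\right) \left(-103\right) = \frac{103}{2} \approx 51.5$)
$N = \frac{378}{5}$ ($N = \left(\left(- \frac{5}{2} + \frac{7}{-5}\right) - \frac{12}{5}\right) \left(-7 - 5\right) = \left(\left(\left(-5\right) \frac{1}{2} + 7 \left(- \frac{1}{5}\right)\right) - \frac{12}{5}\right) \left(-12\right) = \left(\left(- \frac{5}{2} - \frac{7}{5}\right) - \frac{12}{5}\right) \left(-12\right) = \left(- \frac{39}{10} - \frac{12}{5}\right) \left(-12\right) = \left(- \frac{63}{10}\right) \left(-12\right) = \frac{378}{5} \approx 75.6$)
$N Z = \frac{378}{5} \cdot \frac{103}{2} = \frac{19467}{5}$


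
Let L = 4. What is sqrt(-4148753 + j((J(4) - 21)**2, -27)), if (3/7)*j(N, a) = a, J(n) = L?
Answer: 4*I*sqrt(259301) ≈ 2036.9*I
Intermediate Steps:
J(n) = 4
j(N, a) = 7*a/3
sqrt(-4148753 + j((J(4) - 21)**2, -27)) = sqrt(-4148753 + (7/3)*(-27)) = sqrt(-4148753 - 63) = sqrt(-4148816) = 4*I*sqrt(259301)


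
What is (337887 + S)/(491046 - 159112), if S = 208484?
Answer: 546371/331934 ≈ 1.6460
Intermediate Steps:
(337887 + S)/(491046 - 159112) = (337887 + 208484)/(491046 - 159112) = 546371/331934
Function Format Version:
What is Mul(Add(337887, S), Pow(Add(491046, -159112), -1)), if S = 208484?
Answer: Rational(546371, 331934) ≈ 1.6460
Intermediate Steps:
Mul(Add(337887, S), Pow(Add(491046, -159112), -1)) = Mul(Add(337887, 208484), Pow(Add(491046, -159112), -1)) = Mul(546371, Pow(331934, -1)) = Mul(546371, Rational(1, 331934)) = Rational(546371, 331934)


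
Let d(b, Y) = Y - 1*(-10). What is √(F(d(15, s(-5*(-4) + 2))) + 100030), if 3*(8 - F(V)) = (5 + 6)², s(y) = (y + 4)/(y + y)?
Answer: √899979/3 ≈ 316.22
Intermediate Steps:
s(y) = (4 + y)/(2*y) (s(y) = (4 + y)/((2*y)) = (4 + y)*(1/(2*y)) = (4 + y)/(2*y))
d(b, Y) = 10 + Y (d(b, Y) = Y + 10 = 10 + Y)
F(V) = -97/3 (F(V) = 8 - (5 + 6)²/3 = 8 - ⅓*11² = 8 - ⅓*121 = 8 - 121/3 = -97/3)
√(F(d(15, s(-5*(-4) + 2))) + 100030) = √(-97/3 + 100030) = √(299993/3) = √899979/3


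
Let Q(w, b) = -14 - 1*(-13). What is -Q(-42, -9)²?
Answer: -1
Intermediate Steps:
Q(w, b) = -1 (Q(w, b) = -14 + 13 = -1)
-Q(-42, -9)² = -1*(-1)² = -1*1 = -1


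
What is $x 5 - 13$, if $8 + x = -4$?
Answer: $-73$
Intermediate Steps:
$x = -12$ ($x = -8 - 4 = -12$)
$x 5 - 13 = \left(-12\right) 5 - 13 = -60 - 13 = -73$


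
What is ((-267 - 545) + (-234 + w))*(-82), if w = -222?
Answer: 103976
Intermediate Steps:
((-267 - 545) + (-234 + w))*(-82) = ((-267 - 545) + (-234 - 222))*(-82) = (-812 - 456)*(-82) = -1268*(-82) = 103976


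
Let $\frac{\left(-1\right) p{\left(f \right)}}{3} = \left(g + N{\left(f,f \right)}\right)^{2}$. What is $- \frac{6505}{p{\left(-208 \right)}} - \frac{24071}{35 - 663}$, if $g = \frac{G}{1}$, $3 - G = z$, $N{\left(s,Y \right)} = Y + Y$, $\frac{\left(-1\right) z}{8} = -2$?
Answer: $\frac{13294237873}{346733244} \approx 38.341$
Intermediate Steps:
$z = 16$ ($z = \left(-8\right) \left(-2\right) = 16$)
$N{\left(s,Y \right)} = 2 Y$
$G = -13$ ($G = 3 - 16 = -13$)
$g = -13$ ($g = - \frac{13}{1} = \left(-13\right) 1 = -13$)
$p{\left(f \right)} = - 3 \left(-13 + 2 f\right)^{2}$
$- \frac{6505}{p{\left(-208 \right)}} - \frac{24071}{35 - 663} = - \frac{6505}{\left(-3\right) \left(-13 + 2 \left(-208\right)\right)^{2}} - \frac{24071}{35 - 663} = - \frac{6505}{\left(-3\right) \left(-13 - 416\right)^{2}} - \frac{24071}{35 - 663} = - \frac{6505}{\left(-3\right) \left(-429\right)^{2}} - \frac{24071}{-628} = - \frac{6505}{\left(-3\right) 184041} - - \frac{24071}{628} = - \frac{6505}{-552123} + \frac{24071}{628} = \left(-6505\right) \left(- \frac{1}{552123}\right) + \frac{24071}{628} = \frac{6505}{552123} + \frac{24071}{628} = \frac{13294237873}{346733244}$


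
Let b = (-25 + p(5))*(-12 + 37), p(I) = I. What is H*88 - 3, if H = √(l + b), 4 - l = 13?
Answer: -3 + 88*I*√509 ≈ -3.0 + 1985.4*I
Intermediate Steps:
l = -9 (l = 4 - 1*13 = 4 - 13 = -9)
b = -500 (b = (-25 + 5)*(-12 + 37) = -20*25 = -500)
H = I*√509 (H = √(-9 - 500) = √(-509) = I*√509 ≈ 22.561*I)
H*88 - 3 = (I*√509)*88 - 3 = 88*I*√509 - 3 = -3 + 88*I*√509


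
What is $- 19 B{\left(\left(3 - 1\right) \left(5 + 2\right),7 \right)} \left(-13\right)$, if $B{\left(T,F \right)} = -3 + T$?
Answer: $2717$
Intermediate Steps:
$- 19 B{\left(\left(3 - 1\right) \left(5 + 2\right),7 \right)} \left(-13\right) = - 19 \left(-3 + \left(3 - 1\right) \left(5 + 2\right)\right) \left(-13\right) = - 19 \left(-3 + 2 \cdot 7\right) \left(-13\right) = - 19 \left(-3 + 14\right) \left(-13\right) = \left(-19\right) 11 \left(-13\right) = \left(-209\right) \left(-13\right) = 2717$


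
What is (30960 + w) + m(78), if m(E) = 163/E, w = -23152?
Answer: 609187/78 ≈ 7810.1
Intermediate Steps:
(30960 + w) + m(78) = (30960 - 23152) + 163/78 = 7808 + 163*(1/78) = 7808 + 163/78 = 609187/78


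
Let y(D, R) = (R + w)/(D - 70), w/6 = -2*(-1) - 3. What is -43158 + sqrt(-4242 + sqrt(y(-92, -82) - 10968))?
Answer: -43158 + sqrt(-38178 + 2*I*sqrt(222091))/3 ≈ -43157.0 + 65.136*I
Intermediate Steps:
w = -6 (w = 6*(-2*(-1) - 3) = 6*(2 - 3) = 6*(-1) = -6)
y(D, R) = (-6 + R)/(-70 + D) (y(D, R) = (R - 6)/(D - 70) = (-6 + R)/(-70 + D))
-43158 + sqrt(-4242 + sqrt(y(-92, -82) - 10968)) = -43158 + sqrt(-4242 + sqrt((-6 - 82)/(-70 - 92) - 10968)) = -43158 + sqrt(-4242 + sqrt(-88/(-162) - 10968)) = -43158 + sqrt(-4242 + sqrt(-1/162*(-88) - 10968)) = -43158 + sqrt(-4242 + sqrt(44/81 - 10968)) = -43158 + sqrt(-4242 + sqrt(-888364/81)) = -43158 + sqrt(-4242 + 2*I*sqrt(222091)/9)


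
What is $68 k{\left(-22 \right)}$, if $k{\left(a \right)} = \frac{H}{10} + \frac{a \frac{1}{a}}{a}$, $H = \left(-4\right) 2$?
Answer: $- \frac{3162}{55} \approx -57.491$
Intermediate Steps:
$H = -8$
$k{\left(a \right)} = - \frac{4}{5} + \frac{1}{a}$ ($k{\left(a \right)} = - \frac{8}{10} + \frac{a \frac{1}{a}}{a} = \left(-8\right) \frac{1}{10} + 1 \frac{1}{a} = - \frac{4}{5} + \frac{1}{a}$)
$68 k{\left(-22 \right)} = 68 \left(- \frac{4}{5} + \frac{1}{-22}\right) = 68 \left(- \frac{4}{5} - \frac{1}{22}\right) = 68 \left(- \frac{93}{110}\right) = - \frac{3162}{55}$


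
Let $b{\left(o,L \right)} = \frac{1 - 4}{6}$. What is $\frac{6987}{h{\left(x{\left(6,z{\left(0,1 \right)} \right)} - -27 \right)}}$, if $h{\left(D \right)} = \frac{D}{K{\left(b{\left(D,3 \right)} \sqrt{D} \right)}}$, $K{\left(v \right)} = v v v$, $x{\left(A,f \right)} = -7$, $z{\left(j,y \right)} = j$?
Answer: $- \frac{6987 \sqrt{5}}{4} \approx -3905.9$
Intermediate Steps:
$b{\left(o,L \right)} = - \frac{1}{2}$ ($b{\left(o,L \right)} = \left(1 - 4\right) \frac{1}{6} = \left(-3\right) \frac{1}{6} = - \frac{1}{2}$)
$K{\left(v \right)} = v^{3}$ ($K{\left(v \right)} = v^{2} v = v^{3}$)
$h{\left(D \right)} = - \frac{8}{\sqrt{D}}$ ($h{\left(D \right)} = \frac{D}{\left(- \frac{\sqrt{D}}{2}\right)^{3}} = \frac{D}{\left(- \frac{1}{8}\right) D^{\frac{3}{2}}} = D \left(- \frac{8}{D^{\frac{3}{2}}}\right) = - \frac{8}{\sqrt{D}}$)
$\frac{6987}{h{\left(x{\left(6,z{\left(0,1 \right)} \right)} - -27 \right)}} = \frac{6987}{\left(-8\right) \frac{1}{\sqrt{-7 - -27}}} = \frac{6987}{\left(-8\right) \frac{1}{\sqrt{-7 + 27}}} = \frac{6987}{\left(-8\right) \frac{1}{\sqrt{20}}} = \frac{6987}{\left(-8\right) \frac{\sqrt{5}}{10}} = \frac{6987}{\left(- \frac{4}{5}\right) \sqrt{5}} = 6987 \left(- \frac{\sqrt{5}}{4}\right) = - \frac{6987 \sqrt{5}}{4}$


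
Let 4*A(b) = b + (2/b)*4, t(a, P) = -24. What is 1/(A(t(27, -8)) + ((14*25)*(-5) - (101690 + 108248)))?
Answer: -12/2540329 ≈ -4.7238e-6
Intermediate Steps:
A(b) = 2/b + b/4 (A(b) = (b + (2/b)*4)/4 = (b + 8/b)/4 = 2/b + b/4)
1/(A(t(27, -8)) + ((14*25)*(-5) - (101690 + 108248))) = 1/((2/(-24) + (¼)*(-24)) + ((14*25)*(-5) - (101690 + 108248))) = 1/((2*(-1/24) - 6) + (350*(-5) - 1*209938)) = 1/((-1/12 - 6) + (-1750 - 209938)) = 1/(-73/12 - 211688) = 1/(-2540329/12) = -12/2540329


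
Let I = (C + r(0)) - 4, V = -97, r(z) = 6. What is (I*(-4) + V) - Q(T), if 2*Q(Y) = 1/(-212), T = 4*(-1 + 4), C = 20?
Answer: -78439/424 ≈ -185.00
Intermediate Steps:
T = 12 (T = 4*3 = 12)
I = 22 (I = (20 + 6) - 4 = 26 - 4 = 22)
Q(Y) = -1/424 (Q(Y) = (½)/(-212) = (½)*(-1/212) = -1/424)
(I*(-4) + V) - Q(T) = (22*(-4) - 97) - 1*(-1/424) = (-88 - 97) + 1/424 = -185 + 1/424 = -78439/424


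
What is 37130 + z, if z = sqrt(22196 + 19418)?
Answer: 37130 + sqrt(41614) ≈ 37334.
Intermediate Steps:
z = sqrt(41614) ≈ 204.00
37130 + z = 37130 + sqrt(41614)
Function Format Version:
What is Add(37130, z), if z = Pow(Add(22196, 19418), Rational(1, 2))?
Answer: Add(37130, Pow(41614, Rational(1, 2))) ≈ 37334.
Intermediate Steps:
z = Pow(41614, Rational(1, 2)) ≈ 204.00
Add(37130, z) = Add(37130, Pow(41614, Rational(1, 2)))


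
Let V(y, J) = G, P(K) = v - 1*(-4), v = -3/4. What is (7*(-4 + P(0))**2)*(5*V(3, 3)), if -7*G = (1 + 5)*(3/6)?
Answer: -135/16 ≈ -8.4375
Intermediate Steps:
v = -3/4 (v = -3*1/4 = -3/4 ≈ -0.75000)
P(K) = 13/4 (P(K) = -3/4 - 1*(-4) = -3/4 + 4 = 13/4)
G = -3/7 (G = -(1 + 5)*3/6/7 = -6*3*(1/6)/7 = -6/(7*2) = -1/7*3 = -3/7 ≈ -0.42857)
V(y, J) = -3/7
(7*(-4 + P(0))**2)*(5*V(3, 3)) = (7*(-4 + 13/4)**2)*(5*(-3/7)) = (7*(-3/4)**2)*(-15/7) = (7*(9/16))*(-15/7) = (63/16)*(-15/7) = -135/16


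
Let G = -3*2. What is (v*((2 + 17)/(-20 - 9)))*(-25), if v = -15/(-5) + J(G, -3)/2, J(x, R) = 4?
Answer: 2375/29 ≈ 81.896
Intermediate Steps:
G = -6
v = 5 (v = -15/(-5) + 4/2 = -15*(-⅕) + 4*(½) = 3 + 2 = 5)
(v*((2 + 17)/(-20 - 9)))*(-25) = (5*((2 + 17)/(-20 - 9)))*(-25) = (5*(19/(-29)))*(-25) = (5*(19*(-1/29)))*(-25) = (5*(-19/29))*(-25) = -95/29*(-25) = 2375/29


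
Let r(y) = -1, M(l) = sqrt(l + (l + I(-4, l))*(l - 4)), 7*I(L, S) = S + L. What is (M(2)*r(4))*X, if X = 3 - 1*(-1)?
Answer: -4*I*sqrt(70)/7 ≈ -4.7809*I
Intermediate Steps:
I(L, S) = L/7 + S/7 (I(L, S) = (S + L)/7 = (L + S)/7 = L/7 + S/7)
X = 4 (X = 3 + 1 = 4)
M(l) = sqrt(l + (-4 + l)*(-4/7 + 8*l/7)) (M(l) = sqrt(l + (l + ((1/7)*(-4) + l/7))*(l - 4)) = sqrt(l + (l + (-4/7 + l/7))*(-4 + l)) = sqrt(l + (-4/7 + 8*l/7)*(-4 + l)) = sqrt(l + (-4 + l)*(-4/7 + 8*l/7)))
(M(2)*r(4))*X = ((sqrt(112 - 203*2 + 56*2**2)/7)*(-1))*4 = ((sqrt(112 - 406 + 56*4)/7)*(-1))*4 = ((sqrt(112 - 406 + 224)/7)*(-1))*4 = ((sqrt(-70)/7)*(-1))*4 = (((I*sqrt(70))/7)*(-1))*4 = ((I*sqrt(70)/7)*(-1))*4 = -I*sqrt(70)/7*4 = -4*I*sqrt(70)/7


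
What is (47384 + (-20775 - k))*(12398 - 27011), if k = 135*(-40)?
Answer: -467747517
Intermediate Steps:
k = -5400
(47384 + (-20775 - k))*(12398 - 27011) = (47384 + (-20775 - 1*(-5400)))*(12398 - 27011) = (47384 + (-20775 + 5400))*(-14613) = (47384 - 15375)*(-14613) = 32009*(-14613) = -467747517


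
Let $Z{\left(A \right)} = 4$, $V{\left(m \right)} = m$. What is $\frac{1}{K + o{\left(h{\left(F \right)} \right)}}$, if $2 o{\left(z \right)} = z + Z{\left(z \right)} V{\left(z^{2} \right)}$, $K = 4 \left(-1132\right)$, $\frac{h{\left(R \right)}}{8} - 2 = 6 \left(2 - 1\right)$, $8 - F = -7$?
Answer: $\frac{1}{3696} \approx 0.00027056$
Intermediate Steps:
$F = 15$ ($F = 8 - -7 = 8 + 7 = 15$)
$h{\left(R \right)} = 64$ ($h{\left(R \right)} = 16 + 8 \cdot 6 \left(2 - 1\right) = 16 + 8 \cdot 6 \cdot 1 = 16 + 8 \cdot 6 = 16 + 48 = 64$)
$K = -4528$
$o{\left(z \right)} = \frac{z}{2} + 2 z^{2}$ ($o{\left(z \right)} = \frac{z + 4 z^{2}}{2} = \frac{z}{2} + 2 z^{2}$)
$\frac{1}{K + o{\left(h{\left(F \right)} \right)}} = \frac{1}{-4528 + \frac{1}{2} \cdot 64 \left(1 + 4 \cdot 64\right)} = \frac{1}{-4528 + \frac{1}{2} \cdot 64 \left(1 + 256\right)} = \frac{1}{-4528 + \frac{1}{2} \cdot 64 \cdot 257} = \frac{1}{-4528 + 8224} = \frac{1}{3696}$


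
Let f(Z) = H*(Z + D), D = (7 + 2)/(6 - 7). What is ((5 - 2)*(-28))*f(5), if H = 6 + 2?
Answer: 2688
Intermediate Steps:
H = 8
D = -9 (D = 9/(-1) = 9*(-1) = -9)
f(Z) = -72 + 8*Z (f(Z) = 8*(Z - 9) = 8*(-9 + Z) = -72 + 8*Z)
((5 - 2)*(-28))*f(5) = ((5 - 2)*(-28))*(-72 + 8*5) = (3*(-28))*(-72 + 40) = -84*(-32) = 2688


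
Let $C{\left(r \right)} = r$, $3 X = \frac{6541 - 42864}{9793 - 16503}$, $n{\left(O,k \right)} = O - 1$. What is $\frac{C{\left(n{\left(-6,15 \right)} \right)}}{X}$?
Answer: $- \frac{20130}{5189} \approx -3.8794$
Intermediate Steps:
$n{\left(O,k \right)} = -1 + O$
$X = \frac{36323}{20130}$ ($X = \frac{\left(6541 - 42864\right) \frac{1}{9793 - 16503}}{3} = \frac{\left(-36323\right) \frac{1}{-6710}}{3} = \frac{\left(-36323\right) \left(- \frac{1}{6710}\right)}{3} = \frac{1}{3} \cdot \frac{36323}{6710} = \frac{36323}{20130} \approx 1.8044$)
$\frac{C{\left(n{\left(-6,15 \right)} \right)}}{X} = \frac{-1 - 6}{\frac{36323}{20130}} = \left(-7\right) \frac{20130}{36323} = - \frac{20130}{5189}$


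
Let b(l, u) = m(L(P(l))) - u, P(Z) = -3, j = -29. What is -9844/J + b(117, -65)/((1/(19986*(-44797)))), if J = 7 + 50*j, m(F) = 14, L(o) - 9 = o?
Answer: -102062978039630/1443 ≈ -7.0730e+10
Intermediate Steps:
L(o) = 9 + o
J = -1443 (J = 7 + 50*(-29) = 7 - 1450 = -1443)
b(l, u) = 14 - u
-9844/J + b(117, -65)/((1/(19986*(-44797)))) = -9844/(-1443) + (14 - 1*(-65))/((1/(19986*(-44797)))) = -9844*(-1/1443) + (14 + 65)/(((1/19986)*(-1/44797))) = 9844/1443 + 79/(-1/895312842) = 9844/1443 + 79*(-895312842) = 9844/1443 - 70729714518 = -102062978039630/1443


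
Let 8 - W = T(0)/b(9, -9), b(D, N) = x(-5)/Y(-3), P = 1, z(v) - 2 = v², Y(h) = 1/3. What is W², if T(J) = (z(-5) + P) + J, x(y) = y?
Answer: 21904/225 ≈ 97.351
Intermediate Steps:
Y(h) = ⅓
z(v) = 2 + v²
b(D, N) = -15 (b(D, N) = -5/⅓ = -5*3 = -15)
T(J) = 28 + J (T(J) = ((2 + (-5)²) + 1) + J = ((2 + 25) + 1) + J = (27 + 1) + J = 28 + J)
W = 148/15 (W = 8 - (28 + 0)/(-15) = 8 - 28*(-1)/15 = 8 - 1*(-28/15) = 8 + 28/15 = 148/15 ≈ 9.8667)
W² = (148/15)² = 21904/225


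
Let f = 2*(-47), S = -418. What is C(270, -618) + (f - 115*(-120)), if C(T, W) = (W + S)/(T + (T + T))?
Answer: 5550412/405 ≈ 13705.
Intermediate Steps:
f = -94
C(T, W) = (-418 + W)/(3*T) (C(T, W) = (W - 418)/(T + (T + T)) = (-418 + W)/(T + 2*T) = (-418 + W)/((3*T)) = (-418 + W)*(1/(3*T)) = (-418 + W)/(3*T))
C(270, -618) + (f - 115*(-120)) = (⅓)*(-418 - 618)/270 + (-94 - 115*(-120)) = (⅓)*(1/270)*(-1036) + (-94 + 13800) = -518/405 + 13706 = 5550412/405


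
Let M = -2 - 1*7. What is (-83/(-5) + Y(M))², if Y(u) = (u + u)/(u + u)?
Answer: 7744/25 ≈ 309.76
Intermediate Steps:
M = -9 (M = -2 - 7 = -9)
Y(u) = 1 (Y(u) = (2*u)/((2*u)) = (2*u)*(1/(2*u)) = 1)
(-83/(-5) + Y(M))² = (-83/(-5) + 1)² = (-83*(-⅕) + 1)² = (83/5 + 1)² = (88/5)² = 7744/25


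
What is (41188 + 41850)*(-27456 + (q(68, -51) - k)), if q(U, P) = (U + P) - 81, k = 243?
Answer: -2305383994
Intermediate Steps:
q(U, P) = -81 + P + U (q(U, P) = (P + U) - 81 = -81 + P + U)
(41188 + 41850)*(-27456 + (q(68, -51) - k)) = (41188 + 41850)*(-27456 + ((-81 - 51 + 68) - 1*243)) = 83038*(-27456 + (-64 - 243)) = 83038*(-27456 - 307) = 83038*(-27763) = -2305383994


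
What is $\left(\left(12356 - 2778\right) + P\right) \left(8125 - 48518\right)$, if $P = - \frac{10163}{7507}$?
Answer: $- \frac{2903928830019}{7507} \approx -3.8683 \cdot 10^{8}$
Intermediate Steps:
$P = - \frac{10163}{7507}$ ($P = \left(-10163\right) \frac{1}{7507} = - \frac{10163}{7507} \approx -1.3538$)
$\left(\left(12356 - 2778\right) + P\right) \left(8125 - 48518\right) = \left(\left(12356 - 2778\right) - \frac{10163}{7507}\right) \left(8125 - 48518\right) = \left(9578 - \frac{10163}{7507}\right) \left(-40393\right) = \frac{71891883}{7507} \left(-40393\right) = - \frac{2903928830019}{7507}$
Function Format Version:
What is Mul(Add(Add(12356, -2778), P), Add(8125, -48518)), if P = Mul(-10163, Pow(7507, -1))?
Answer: Rational(-2903928830019, 7507) ≈ -3.8683e+8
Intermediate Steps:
P = Rational(-10163, 7507) (P = Mul(-10163, Rational(1, 7507)) = Rational(-10163, 7507) ≈ -1.3538)
Mul(Add(Add(12356, -2778), P), Add(8125, -48518)) = Mul(Add(Add(12356, -2778), Rational(-10163, 7507)), Add(8125, -48518)) = Mul(Add(9578, Rational(-10163, 7507)), -40393) = Mul(Rational(71891883, 7507), -40393) = Rational(-2903928830019, 7507)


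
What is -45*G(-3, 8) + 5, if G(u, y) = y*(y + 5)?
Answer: -4675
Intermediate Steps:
G(u, y) = y*(5 + y)
-45*G(-3, 8) + 5 = -360*(5 + 8) + 5 = -360*13 + 5 = -45*104 + 5 = -4680 + 5 = -4675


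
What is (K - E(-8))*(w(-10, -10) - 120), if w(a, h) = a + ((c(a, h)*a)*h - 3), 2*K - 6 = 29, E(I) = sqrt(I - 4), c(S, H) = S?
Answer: -39655/2 + 2266*I*sqrt(3) ≈ -19828.0 + 3924.8*I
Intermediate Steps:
E(I) = sqrt(-4 + I)
K = 35/2 (K = 3 + (1/2)*29 = 3 + 29/2 = 35/2 ≈ 17.500)
w(a, h) = -3 + a + h*a**2 (w(a, h) = a + ((a*a)*h - 3) = a + (a**2*h - 3) = a + (h*a**2 - 3) = a + (-3 + h*a**2) = -3 + a + h*a**2)
(K - E(-8))*(w(-10, -10) - 120) = (35/2 - sqrt(-4 - 8))*((-3 - 10 - 10*(-10)**2) - 120) = (35/2 - sqrt(-12))*((-3 - 10 - 10*100) - 120) = (35/2 - 2*I*sqrt(3))*((-3 - 10 - 1000) - 120) = (35/2 - 2*I*sqrt(3))*(-1013 - 120) = (35/2 - 2*I*sqrt(3))*(-1133) = -39655/2 + 2266*I*sqrt(3)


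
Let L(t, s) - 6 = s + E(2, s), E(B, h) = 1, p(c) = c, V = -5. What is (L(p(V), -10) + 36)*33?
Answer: 1089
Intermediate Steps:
L(t, s) = 7 + s (L(t, s) = 6 + (s + 1) = 6 + (1 + s) = 7 + s)
(L(p(V), -10) + 36)*33 = ((7 - 10) + 36)*33 = (-3 + 36)*33 = 33*33 = 1089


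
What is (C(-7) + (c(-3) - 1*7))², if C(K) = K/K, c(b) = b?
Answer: 81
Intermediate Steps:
C(K) = 1
(C(-7) + (c(-3) - 1*7))² = (1 + (-3 - 1*7))² = (1 + (-3 - 7))² = (1 - 10)² = (-9)² = 81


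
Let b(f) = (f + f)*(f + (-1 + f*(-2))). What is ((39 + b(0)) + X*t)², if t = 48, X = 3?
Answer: 33489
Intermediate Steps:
b(f) = 2*f*(-1 - f) (b(f) = (2*f)*(f + (-1 - 2*f)) = (2*f)*(-1 - f) = 2*f*(-1 - f))
((39 + b(0)) + X*t)² = ((39 - 2*0*(1 + 0)) + 3*48)² = ((39 - 2*0*1) + 144)² = ((39 + 0) + 144)² = (39 + 144)² = 183² = 33489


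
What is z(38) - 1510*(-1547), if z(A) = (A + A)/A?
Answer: 2335972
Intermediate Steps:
z(A) = 2 (z(A) = (2*A)/A = 2)
z(38) - 1510*(-1547) = 2 - 1510*(-1547) = 2 + 2335970 = 2335972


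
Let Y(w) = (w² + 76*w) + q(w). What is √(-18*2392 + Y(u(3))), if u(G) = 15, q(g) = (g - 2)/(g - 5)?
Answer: I*√4168970/10 ≈ 204.18*I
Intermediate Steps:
q(g) = (-2 + g)/(-5 + g)
Y(w) = w² + 76*w + (-2 + w)/(-5 + w) (Y(w) = (w² + 76*w) + (-2 + w)/(-5 + w) = w² + 76*w + (-2 + w)/(-5 + w))
√(-18*2392 + Y(u(3))) = √(-18*2392 + (-2 + 15 + 15*(-5 + 15)*(76 + 15))/(-5 + 15)) = √(-43056 + (-2 + 15 + 15*10*91)/10) = √(-43056 + (-2 + 15 + 13650)/10) = √(-43056 + (⅒)*13663) = √(-43056 + 13663/10) = √(-416897/10) = I*√4168970/10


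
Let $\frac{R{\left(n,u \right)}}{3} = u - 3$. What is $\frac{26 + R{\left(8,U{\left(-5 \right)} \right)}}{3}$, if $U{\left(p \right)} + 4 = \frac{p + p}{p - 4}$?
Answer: $\frac{25}{9} \approx 2.7778$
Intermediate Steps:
$U{\left(p \right)} = -4 + \frac{2 p}{-4 + p}$ ($U{\left(p \right)} = -4 + \frac{p + p}{p - 4} = -4 + \frac{2 p}{-4 + p}$)
$R{\left(n,u \right)} = -9 + 3 u$ ($R{\left(n,u \right)} = 3 \left(u - 3\right) = 3 \left(-3 + u\right) = -9 + 3 u$)
$\frac{26 + R{\left(8,U{\left(-5 \right)} \right)}}{3} = \frac{26 - \left(9 - 3 \frac{2 \left(8 - -5\right)}{-4 - 5}\right)}{3} = \frac{26 - \left(9 - 3 \frac{2 \left(8 + 5\right)}{-9}\right)}{3} = \frac{26 - \left(9 - 3 \cdot 2 \left(- \frac{1}{9}\right) 13\right)}{3} = \frac{26 + \left(-9 + 3 \left(- \frac{26}{9}\right)\right)}{3} = \frac{26 - \frac{53}{3}}{3} = \frac{1}{3} \cdot \frac{25}{3} = \frac{25}{9}$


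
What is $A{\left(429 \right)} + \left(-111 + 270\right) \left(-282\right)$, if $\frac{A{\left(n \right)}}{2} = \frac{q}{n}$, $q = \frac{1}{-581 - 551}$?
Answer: $- \frac{10887294133}{242814} \approx -44838.0$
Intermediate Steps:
$q = - \frac{1}{1132}$ ($q = \frac{1}{-1132} = - \frac{1}{1132} \approx -0.00088339$)
$A{\left(n \right)} = - \frac{1}{566 n}$ ($A{\left(n \right)} = 2 \left(- \frac{1}{1132 n}\right) = - \frac{1}{566 n}$)
$A{\left(429 \right)} + \left(-111 + 270\right) \left(-282\right) = - \frac{1}{566 \cdot 429} + \left(-111 + 270\right) \left(-282\right) = \left(- \frac{1}{566}\right) \frac{1}{429} + 159 \left(-282\right) = - \frac{1}{242814} - 44838 = - \frac{10887294133}{242814}$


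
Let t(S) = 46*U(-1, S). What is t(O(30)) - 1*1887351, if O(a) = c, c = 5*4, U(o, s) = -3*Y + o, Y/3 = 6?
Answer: -1889881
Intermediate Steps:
Y = 18 (Y = 3*6 = 18)
U(o, s) = -54 + o (U(o, s) = -3*18 + o = -54 + o)
c = 20
O(a) = 20
t(S) = -2530 (t(S) = 46*(-54 - 1) = 46*(-55) = -2530)
t(O(30)) - 1*1887351 = -2530 - 1*1887351 = -2530 - 1887351 = -1889881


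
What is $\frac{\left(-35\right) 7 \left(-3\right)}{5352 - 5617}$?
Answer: $- \frac{147}{53} \approx -2.7736$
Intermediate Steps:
$\frac{\left(-35\right) 7 \left(-3\right)}{5352 - 5617} = \frac{\left(-35\right) \left(-21\right)}{-265} = \left(- \frac{1}{265}\right) 735 = - \frac{147}{53}$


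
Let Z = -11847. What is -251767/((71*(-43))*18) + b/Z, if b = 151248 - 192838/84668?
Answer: -18799378553603/2296760747391 ≈ -8.1852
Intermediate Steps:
b = 6402836413/42334 (b = 151248 - 192838*1/84668 = 151248 - 96419/42334 = 6402836413/42334 ≈ 1.5125e+5)
-251767/((71*(-43))*18) + b/Z = -251767/((71*(-43))*18) + (6402836413/42334)/(-11847) = -251767/((-3053*18)) + (6402836413/42334)*(-1/11847) = -251767/(-54954) - 6402836413/501530898 = -251767*(-1/54954) - 6402836413/501530898 = 251767/54954 - 6402836413/501530898 = -18799378553603/2296760747391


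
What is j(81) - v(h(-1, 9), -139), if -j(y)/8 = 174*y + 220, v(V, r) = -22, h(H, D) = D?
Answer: -114490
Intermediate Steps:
j(y) = -1760 - 1392*y (j(y) = -8*(174*y + 220) = -8*(220 + 174*y) = -1760 - 1392*y)
j(81) - v(h(-1, 9), -139) = (-1760 - 1392*81) - 1*(-22) = (-1760 - 112752) + 22 = -114512 + 22 = -114490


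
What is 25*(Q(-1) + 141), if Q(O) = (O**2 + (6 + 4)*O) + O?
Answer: 3275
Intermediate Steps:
Q(O) = O**2 + 11*O (Q(O) = (O**2 + 10*O) + O = O**2 + 11*O)
25*(Q(-1) + 141) = 25*(-(11 - 1) + 141) = 25*(-1*10 + 141) = 25*(-10 + 141) = 25*131 = 3275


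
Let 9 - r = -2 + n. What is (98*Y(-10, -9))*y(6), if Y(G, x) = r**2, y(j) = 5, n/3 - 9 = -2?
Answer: 49000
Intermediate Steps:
n = 21 (n = 27 + 3*(-2) = 27 - 6 = 21)
r = -10 (r = 9 - (-2 + 21) = 9 - 1*19 = 9 - 19 = -10)
Y(G, x) = 100 (Y(G, x) = (-10)**2 = 100)
(98*Y(-10, -9))*y(6) = (98*100)*5 = 9800*5 = 49000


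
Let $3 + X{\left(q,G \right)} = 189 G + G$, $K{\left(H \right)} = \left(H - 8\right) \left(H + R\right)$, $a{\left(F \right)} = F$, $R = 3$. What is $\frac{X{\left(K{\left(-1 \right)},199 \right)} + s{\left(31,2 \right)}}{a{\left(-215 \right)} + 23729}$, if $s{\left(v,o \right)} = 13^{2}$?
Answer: $\frac{18988}{11757} \approx 1.615$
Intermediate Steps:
$s{\left(v,o \right)} = 169$
$K{\left(H \right)} = \left(-8 + H\right) \left(3 + H\right)$ ($K{\left(H \right)} = \left(H - 8\right) \left(H + 3\right) = \left(-8 + H\right) \left(3 + H\right)$)
$X{\left(q,G \right)} = -3 + 190 G$ ($X{\left(q,G \right)} = -3 + \left(189 G + G\right) = -3 + 190 G$)
$\frac{X{\left(K{\left(-1 \right)},199 \right)} + s{\left(31,2 \right)}}{a{\left(-215 \right)} + 23729} = \frac{\left(-3 + 190 \cdot 199\right) + 169}{-215 + 23729} = \frac{\left(-3 + 37810\right) + 169}{23514} = \left(37807 + 169\right) \frac{1}{23514} = 37976 \cdot \frac{1}{23514} = \frac{18988}{11757}$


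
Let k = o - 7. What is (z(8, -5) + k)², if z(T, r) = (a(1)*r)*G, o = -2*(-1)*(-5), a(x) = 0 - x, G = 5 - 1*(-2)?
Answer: 324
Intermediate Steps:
G = 7 (G = 5 + 2 = 7)
a(x) = -x
o = -10 (o = 2*(-5) = -10)
z(T, r) = -7*r (z(T, r) = ((-1*1)*r)*7 = -r*7 = -7*r)
k = -17 (k = -10 - 7 = -17)
(z(8, -5) + k)² = (-7*(-5) - 17)² = (35 - 17)² = 18² = 324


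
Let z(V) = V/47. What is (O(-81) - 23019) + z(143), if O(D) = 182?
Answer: -1073196/47 ≈ -22834.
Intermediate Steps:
z(V) = V/47 (z(V) = V*(1/47) = V/47)
(O(-81) - 23019) + z(143) = (182 - 23019) + (1/47)*143 = -22837 + 143/47 = -1073196/47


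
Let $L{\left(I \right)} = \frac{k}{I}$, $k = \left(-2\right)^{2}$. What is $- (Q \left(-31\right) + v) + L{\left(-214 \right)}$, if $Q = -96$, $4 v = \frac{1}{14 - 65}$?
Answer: $- \frac{64960429}{21828} \approx -2976.0$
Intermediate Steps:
$v = - \frac{1}{204}$ ($v = \frac{1}{4 \left(14 - 65\right)} = \frac{1}{4 \left(-51\right)} = \frac{1}{4} \left(- \frac{1}{51}\right) = - \frac{1}{204} \approx -0.004902$)
$k = 4$
$L{\left(I \right)} = \frac{4}{I}$
$- (Q \left(-31\right) + v) + L{\left(-214 \right)} = - (\left(-96\right) \left(-31\right) - \frac{1}{204}) + \frac{4}{-214} = - (2976 - \frac{1}{204}) + 4 \left(- \frac{1}{214}\right) = \left(-1\right) \frac{607103}{204} - \frac{2}{107} = - \frac{607103}{204} - \frac{2}{107} = - \frac{64960429}{21828}$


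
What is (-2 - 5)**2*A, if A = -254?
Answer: -12446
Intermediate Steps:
(-2 - 5)**2*A = (-2 - 5)**2*(-254) = (-7)**2*(-254) = 49*(-254) = -12446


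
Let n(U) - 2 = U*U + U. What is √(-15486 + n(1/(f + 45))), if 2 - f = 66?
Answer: I*√5589742/19 ≈ 124.43*I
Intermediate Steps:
f = -64 (f = 2 - 1*66 = 2 - 66 = -64)
n(U) = 2 + U + U² (n(U) = 2 + (U*U + U) = 2 + (U² + U) = 2 + (U + U²) = 2 + U + U²)
√(-15486 + n(1/(f + 45))) = √(-15486 + (2 + 1/(-64 + 45) + (1/(-64 + 45))²)) = √(-15486 + (2 + 1/(-19) + (1/(-19))²)) = √(-15486 + (2 - 1/19 + (-1/19)²)) = √(-15486 + (2 - 1/19 + 1/361)) = √(-15486 + 704/361) = √(-5589742/361) = I*√5589742/19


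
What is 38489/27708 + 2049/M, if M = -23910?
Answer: 143916383/110416380 ≈ 1.3034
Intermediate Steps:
38489/27708 + 2049/M = 38489/27708 + 2049/(-23910) = 38489*(1/27708) + 2049*(-1/23910) = 38489/27708 - 683/7970 = 143916383/110416380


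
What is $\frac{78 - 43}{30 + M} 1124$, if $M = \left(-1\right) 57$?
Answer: $- \frac{39340}{27} \approx -1457.0$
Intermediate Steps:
$M = -57$
$\frac{78 - 43}{30 + M} 1124 = \frac{78 - 43}{30 - 57} \cdot 1124 = \frac{35}{-27} \cdot 1124 = 35 \left(- \frac{1}{27}\right) 1124 = \left(- \frac{35}{27}\right) 1124 = - \frac{39340}{27}$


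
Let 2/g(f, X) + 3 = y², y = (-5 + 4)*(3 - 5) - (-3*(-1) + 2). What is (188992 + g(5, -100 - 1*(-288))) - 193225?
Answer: -12698/3 ≈ -4232.7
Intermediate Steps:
y = -3 (y = -1*(-2) - (3 + 2) = 2 - 1*5 = 2 - 5 = -3)
g(f, X) = ⅓ (g(f, X) = 2/(-3 + (-3)²) = 2/(-3 + 9) = 2/6 = 2*(⅙) = ⅓)
(188992 + g(5, -100 - 1*(-288))) - 193225 = (188992 + ⅓) - 193225 = 566977/3 - 193225 = -12698/3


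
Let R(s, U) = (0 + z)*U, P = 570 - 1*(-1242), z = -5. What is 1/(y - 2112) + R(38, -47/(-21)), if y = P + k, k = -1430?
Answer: -406571/36330 ≈ -11.191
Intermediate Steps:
P = 1812 (P = 570 + 1242 = 1812)
R(s, U) = -5*U (R(s, U) = (0 - 5)*U = -5*U)
y = 382 (y = 1812 - 1430 = 382)
1/(y - 2112) + R(38, -47/(-21)) = 1/(382 - 2112) - (-235)/(-21) = 1/(-1730) - (-235)*(-1)/21 = -1/1730 - 5*47/21 = -1/1730 - 235/21 = -406571/36330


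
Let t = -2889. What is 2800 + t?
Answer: -89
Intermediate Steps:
2800 + t = 2800 - 2889 = -89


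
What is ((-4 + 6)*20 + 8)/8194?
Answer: 24/4097 ≈ 0.0058579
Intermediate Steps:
((-4 + 6)*20 + 8)/8194 = (2*20 + 8)*(1/8194) = (40 + 8)*(1/8194) = 48*(1/8194) = 24/4097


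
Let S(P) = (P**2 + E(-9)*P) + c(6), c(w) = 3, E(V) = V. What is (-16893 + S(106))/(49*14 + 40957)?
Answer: -944/5949 ≈ -0.15868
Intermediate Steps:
S(P) = 3 + P**2 - 9*P (S(P) = (P**2 - 9*P) + 3 = 3 + P**2 - 9*P)
(-16893 + S(106))/(49*14 + 40957) = (-16893 + (3 + 106**2 - 9*106))/(49*14 + 40957) = (-16893 + (3 + 11236 - 954))/(686 + 40957) = (-16893 + 10285)/41643 = -6608*1/41643 = -944/5949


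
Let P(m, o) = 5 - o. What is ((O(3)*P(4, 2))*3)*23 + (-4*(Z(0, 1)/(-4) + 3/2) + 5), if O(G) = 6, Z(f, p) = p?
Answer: 1242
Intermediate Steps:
((O(3)*P(4, 2))*3)*23 + (-4*(Z(0, 1)/(-4) + 3/2) + 5) = ((6*(5 - 1*2))*3)*23 + (-4*(1/(-4) + 3/2) + 5) = ((6*(5 - 2))*3)*23 + (-4*(1*(-¼) + 3*(½)) + 5) = ((6*3)*3)*23 + (-4*(-¼ + 3/2) + 5) = (18*3)*23 + (-4*5/4 + 5) = 54*23 + (-5 + 5) = 1242 + 0 = 1242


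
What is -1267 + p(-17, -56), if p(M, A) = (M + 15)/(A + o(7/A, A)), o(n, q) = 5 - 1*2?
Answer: -67149/53 ≈ -1267.0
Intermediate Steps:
o(n, q) = 3 (o(n, q) = 5 - 2 = 3)
p(M, A) = (15 + M)/(3 + A) (p(M, A) = (M + 15)/(A + 3) = (15 + M)/(3 + A))
-1267 + p(-17, -56) = -1267 + (15 - 17)/(3 - 56) = -1267 - 2/(-53) = -1267 - 1/53*(-2) = -1267 + 2/53 = -67149/53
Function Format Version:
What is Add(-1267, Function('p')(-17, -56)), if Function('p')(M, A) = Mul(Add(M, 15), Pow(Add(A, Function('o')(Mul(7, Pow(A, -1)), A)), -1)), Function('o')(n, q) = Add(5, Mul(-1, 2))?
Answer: Rational(-67149, 53) ≈ -1267.0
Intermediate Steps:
Function('o')(n, q) = 3 (Function('o')(n, q) = Add(5, -2) = 3)
Function('p')(M, A) = Mul(Pow(Add(3, A), -1), Add(15, M)) (Function('p')(M, A) = Mul(Add(M, 15), Pow(Add(A, 3), -1)) = Mul(Add(15, M), Pow(Add(3, A), -1)) = Mul(Pow(Add(3, A), -1), Add(15, M)))
Add(-1267, Function('p')(-17, -56)) = Add(-1267, Mul(Pow(Add(3, -56), -1), Add(15, -17))) = Add(-1267, Mul(Pow(-53, -1), -2)) = Add(-1267, Mul(Rational(-1, 53), -2)) = Add(-1267, Rational(2, 53)) = Rational(-67149, 53)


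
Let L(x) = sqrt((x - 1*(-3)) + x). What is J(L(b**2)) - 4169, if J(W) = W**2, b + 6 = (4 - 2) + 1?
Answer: -4148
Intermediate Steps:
b = -3 (b = -6 + ((4 - 2) + 1) = -6 + (2 + 1) = -6 + 3 = -3)
L(x) = sqrt(3 + 2*x) (L(x) = sqrt((x + 3) + x) = sqrt((3 + x) + x) = sqrt(3 + 2*x))
J(L(b**2)) - 4169 = (sqrt(3 + 2*(-3)**2))**2 - 4169 = (sqrt(3 + 2*9))**2 - 4169 = (sqrt(3 + 18))**2 - 4169 = (sqrt(21))**2 - 4169 = 21 - 4169 = -4148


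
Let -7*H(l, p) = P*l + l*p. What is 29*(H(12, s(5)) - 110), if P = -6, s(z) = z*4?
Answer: -3886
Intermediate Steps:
s(z) = 4*z
H(l, p) = 6*l/7 - l*p/7 (H(l, p) = -(-6*l + l*p)/7 = 6*l/7 - l*p/7)
29*(H(12, s(5)) - 110) = 29*((⅐)*12*(6 - 4*5) - 110) = 29*((⅐)*12*(6 - 1*20) - 110) = 29*((⅐)*12*(6 - 20) - 110) = 29*((⅐)*12*(-14) - 110) = 29*(-24 - 110) = 29*(-134) = -3886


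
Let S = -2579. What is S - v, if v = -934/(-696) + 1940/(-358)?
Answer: -160397101/62292 ≈ -2574.9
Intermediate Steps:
v = -253967/62292 (v = -934*(-1/696) + 1940*(-1/358) = 467/348 - 970/179 = -253967/62292 ≈ -4.0770)
S - v = -2579 - 1*(-253967/62292) = -2579 + 253967/62292 = -160397101/62292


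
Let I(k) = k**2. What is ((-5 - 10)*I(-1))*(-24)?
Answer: 360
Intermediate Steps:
((-5 - 10)*I(-1))*(-24) = ((-5 - 10)*(-1)**2)*(-24) = -15*1*(-24) = -15*(-24) = 360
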